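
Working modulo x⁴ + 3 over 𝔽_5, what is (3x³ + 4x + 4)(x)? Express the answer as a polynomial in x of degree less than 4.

Multiply in 𝔽_5[x]: (3x³ + 4x + 4)·(x) = 3x⁴ + 4x² + 4x.
Reduce using x⁴ ≡ 2 (mod x⁴ + 3).
Reduced: 4x² + 4x + 1.

4x^2 + 4x + 1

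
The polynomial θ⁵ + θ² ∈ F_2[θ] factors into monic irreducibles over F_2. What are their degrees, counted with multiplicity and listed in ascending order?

Write f(θ) = θ⁵ + θ².
Roots in F_2: f(0) = 0 → root; f(1) = 0 → root.
Linear factors from roots: (θ), (θ + 1).
Complete factorization: f(θ) = (θ + 1)·(θ)^2·(θ² + θ + 1).
Factor degrees with multiplicity: 1 + 1 + 1 + 2 = 5.

1, 1, 1, 2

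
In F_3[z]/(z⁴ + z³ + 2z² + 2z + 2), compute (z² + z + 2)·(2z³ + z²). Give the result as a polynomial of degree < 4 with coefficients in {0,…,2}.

Multiply in F_3[z]: (z² + z + 2)·(2z³ + z²) = 2z⁵ + 2z³ + 2z².
Reduce using z⁴ ≡ 2z³ + z² + z + 1 (mod z⁴ + z³ + 2z² + 2z + 2).
Reduced: 2z² + 1.

2z^2 + 1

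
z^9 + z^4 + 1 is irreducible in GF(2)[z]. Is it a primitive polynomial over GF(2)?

Write f(z) = z^9 + z^4 + 1.
|GF(2^9)^×| = 2^9 − 1 = 511. Prime factorization: 511 = 7·73.
f is primitive ⇔ z has order 511 in GF(2)[z]/(f), i.e. z^(511/q) ≠ 1 for each prime q | 511.
z^(73) mod f = z^8 + z^6 + z^4.
z^(7) mod f = z^7.
None equal 1, so z has full order 511; f is primitive.

Yes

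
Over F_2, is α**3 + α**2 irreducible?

No

Write m(α) = α**3 + α**2.
Check for roots in F_2: m(0) = 0 → root; m(1) = 0 → root.
m(0) = 0, so (α) divides m(α); m is reducible.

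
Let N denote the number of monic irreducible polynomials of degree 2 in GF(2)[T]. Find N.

1

The number of monic irreducibles of degree 2 over GF(2) is (1/2)·Σ_{d∣2} μ(2/d) 2^d.
Divisors of 2: 1, 2; μ(2/d) for each: -1, 1.
Σ = − 2^1 + 2^2 = 2.
N = 2/2 = 1.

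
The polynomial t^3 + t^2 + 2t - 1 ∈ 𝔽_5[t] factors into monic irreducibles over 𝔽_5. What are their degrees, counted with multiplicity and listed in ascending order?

Write g(t) = t^3 + t^2 + 2t - 1.
Roots in 𝔽_5: g(0) = 4; g(1) = 3; g(2) = 0 → root; g(3) = 1; g(4) = 2.
Linear factors from roots: (t - 2).
Complete factorization: g(t) = (t - 2)·(t^2 - 2t - 2).
Factor degrees with multiplicity: 1 + 2 = 3.

1, 2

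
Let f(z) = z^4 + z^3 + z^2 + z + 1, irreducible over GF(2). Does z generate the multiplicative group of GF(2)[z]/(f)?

No

|GF(2^4)^×| = 2^4 − 1 = 15. Prime factorization: 15 = 3·5.
f is primitive ⇔ z has order 15 in GF(2)[z]/(f), i.e. z^(15/q) ≠ 1 for each prime q | 15.
z^(5) mod f = 1
z^(3) mod f = z^3.
Since z^(5) = 1, the order of z divides 5 < 15; not primitive.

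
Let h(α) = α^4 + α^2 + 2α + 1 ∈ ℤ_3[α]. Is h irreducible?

Yes

Check for roots in ℤ_3: h(0) = 1; h(1) = 2; h(2) = 1.
No roots, so no linear factors.
Monic irreducibles of degree 2 over GF(3): α^2 + 1, α^2 + α + 2, α^2 + 2α + 2.
None of them divide h (all give nonzero remainder).
No irreducible factor of degree ≤ 2 exists, so h is irreducible over GF(3).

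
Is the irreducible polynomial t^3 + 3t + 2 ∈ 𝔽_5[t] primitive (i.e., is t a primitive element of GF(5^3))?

Write f(t) = t^3 + 3t + 2.
|GF(5^3)^×| = 5^3 − 1 = 124. Prime factorization: 124 = 2^2·31.
f is primitive ⇔ t has order 124 in GF(5)[t]/(f), i.e. t^(124/q) ≠ 1 for each prime q | 124.
t^(62) mod f = 4.
t^(4) mod f = 2t^2 + 3t.
None equal 1, so t has full order 124; f is primitive.

Yes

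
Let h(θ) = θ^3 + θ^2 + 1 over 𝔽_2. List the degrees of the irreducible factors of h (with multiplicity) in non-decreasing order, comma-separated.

3

Roots in 𝔽_2: h(0) = 1; h(1) = 1.
Complete factorization: h(θ) = (θ^3 + θ^2 + 1).
Factor degrees with multiplicity: 3 = 3.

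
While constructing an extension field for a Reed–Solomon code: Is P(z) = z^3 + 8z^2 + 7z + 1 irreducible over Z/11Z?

Check each element of Z/11Z for a root: P(0)=1, P(1)=6, P(2)=0, P(3)=0, P(4)=1, P(5)=9, P(6)=8, P(7)=4, P(8)=3, P(9)=0, P(10)=1.
P(2) = 0, so (z − 2) divides P(z); P is reducible.

No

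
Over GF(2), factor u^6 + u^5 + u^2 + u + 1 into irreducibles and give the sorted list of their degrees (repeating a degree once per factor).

6

Write h(u) = u^6 + u^5 + u^2 + u + 1.
Roots in GF(2): h(0) = 1; h(1) = 1.
Complete factorization: h(u) = (u^6 + u^5 + u^2 + u + 1).
Factor degrees with multiplicity: 6 = 6.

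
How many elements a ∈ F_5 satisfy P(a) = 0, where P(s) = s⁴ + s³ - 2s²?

3

Evaluate at each of the 5 elements of F_5:
P(0) = 0 → root; P(1) = 0 → root; P(2) = 1; P(3) = 0 → root; P(4) = 3.
Roots: {0, 1, 3}.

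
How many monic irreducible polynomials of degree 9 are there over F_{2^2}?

x^(4^9) − x is the product of all monic irreducibles of degree dividing 9; Möbius inversion gives N = (1/9) Σ μ(9/d)·4^d.
Divisors of 9: 1, 3, 9; μ(9/d) for each: 0, -1, 1.
Σ = − 4^3 + 4^9 = 262080.
N = 262080/9 = 29120.

29120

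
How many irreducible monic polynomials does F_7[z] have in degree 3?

Gauss's count: N_{7}(3) = (1/3) Σ_{d|3} μ(3/d)·7^d.
Divisors of 3: 1, 3; μ(3/d) for each: -1, 1.
Σ = − 7^1 + 7^3 = 336.
N = 336/3 = 112.

112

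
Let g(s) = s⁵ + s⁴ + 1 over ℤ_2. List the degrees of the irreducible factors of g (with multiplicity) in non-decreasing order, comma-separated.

2, 3

Roots in ℤ_2: g(0) = 1; g(1) = 1.
Complete factorization: g(s) = (s² + s + 1)·(s³ + s + 1).
Factor degrees with multiplicity: 2 + 3 = 5.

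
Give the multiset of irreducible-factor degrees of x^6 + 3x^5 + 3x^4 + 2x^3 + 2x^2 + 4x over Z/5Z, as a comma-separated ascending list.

1, 1, 1, 1, 2

Write g(x) = x^6 + 3x^5 + 3x^4 + 2x^3 + 2x^2 + 4x.
Roots in Z/5Z: g(0) = 0 → root; g(1) = 0 → root; g(2) = 0 → root; g(3) = 0 → root; g(4) = 2.
Linear factors from roots: (x), (x + 4), (x + 3), (x + 2).
Complete factorization: g(x) = (x)·(x + 2)·(x + 3)·(x + 4)·(x^2 + 4x + 1).
Factor degrees with multiplicity: 1 + 1 + 1 + 1 + 2 = 6.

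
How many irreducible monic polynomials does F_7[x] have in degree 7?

117648

x^(7^7) − x is the product of all monic irreducibles of degree dividing 7; Möbius inversion gives N = (1/7) Σ μ(7/d)·7^d.
Divisors of 7: 1, 7; μ(7/d) for each: -1, 1.
Σ = − 7^1 + 7^7 = 823536.
N = 823536/7 = 117648.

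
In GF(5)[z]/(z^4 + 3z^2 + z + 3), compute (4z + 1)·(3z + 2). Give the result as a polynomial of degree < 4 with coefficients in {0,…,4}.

Multiply in GF(5)[z]: (4z + 1)·(3z + 2) = 2z^2 + z + 2.
Reduced: 2z^2 + z + 2.

2z^2 + z + 2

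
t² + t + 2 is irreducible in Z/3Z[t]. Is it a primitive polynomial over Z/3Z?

Yes

Write f(t) = t² + t + 2.
|GF(3^2)^×| = 3^2 − 1 = 8. Prime factorization: 8 = 2^3.
f is primitive ⇔ t has order 8 in GF(3)[t]/(f), i.e. t^(8/q) ≠ 1 for each prime q | 8.
t^(4) mod f = 2.
None equal 1, so t has full order 8; f is primitive.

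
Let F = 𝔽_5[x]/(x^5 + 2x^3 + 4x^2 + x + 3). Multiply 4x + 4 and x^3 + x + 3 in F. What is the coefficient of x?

1

Multiply in 𝔽_5[x]: (4x + 4)·(x^3 + x + 3) = 4x^4 + 4x^3 + 4x^2 + x + 2.
Reduced: 4x^4 + 4x^3 + 4x^2 + x + 2.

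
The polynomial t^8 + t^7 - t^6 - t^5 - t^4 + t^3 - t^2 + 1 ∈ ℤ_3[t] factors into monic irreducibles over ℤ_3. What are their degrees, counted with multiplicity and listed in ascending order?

Write f(t) = t^8 + t^7 - t^6 - t^5 - t^4 + t^3 - t^2 + 1.
Roots in ℤ_3: f(0) = 1; f(1) = 0 → root; f(2) = 1.
Linear factors from roots: (t - 1).
Complete factorization: f(t) = (t - 1)·(t^2 + 1)^2·(t^3 - t^2 - t - 1).
Factor degrees with multiplicity: 1 + 2 + 2 + 3 = 8.

1, 2, 2, 3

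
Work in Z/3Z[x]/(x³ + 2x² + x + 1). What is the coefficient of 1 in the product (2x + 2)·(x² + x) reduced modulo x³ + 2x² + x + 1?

1

Multiply in Z/3Z[x]: (2x + 2)·(x² + x) = 2x³ + x² + 2x.
Reduce using x³ ≡ x² + 2x + 2 (mod x³ + 2x² + x + 1).
Reduced: 1.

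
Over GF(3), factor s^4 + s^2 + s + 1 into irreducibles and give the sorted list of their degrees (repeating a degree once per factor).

Write g(s) = s^4 + s^2 + s + 1.
Roots in GF(3): g(0) = 1; g(1) = 1; g(2) = 2.
Complete factorization: g(s) = (s^4 + s^2 + s + 1).
Factor degrees with multiplicity: 4 = 4.

4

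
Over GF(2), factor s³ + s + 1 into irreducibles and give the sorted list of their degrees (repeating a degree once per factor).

Write h(s) = s³ + s + 1.
Roots in GF(2): h(0) = 1; h(1) = 1.
Complete factorization: h(s) = (s³ + s + 1).
Factor degrees with multiplicity: 3 = 3.

3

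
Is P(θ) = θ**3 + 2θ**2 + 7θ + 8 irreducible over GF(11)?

No

Check each element of GF(11) for a root: P(0)=8, P(1)=7, P(2)=5, P(3)=8, P(4)=0, P(5)=9, P(6)=8, P(7)=3, P(8)=0, P(9)=5, P(10)=2.
P(4) = 0, so (θ − 4) divides P(θ); P is reducible.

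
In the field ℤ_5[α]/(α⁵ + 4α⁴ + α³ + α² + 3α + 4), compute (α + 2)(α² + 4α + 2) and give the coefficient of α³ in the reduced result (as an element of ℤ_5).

1

Multiply in ℤ_5[α]: (α + 2)·(α² + 4α + 2) = α³ + α² + 4.
Reduced: α³ + α² + 4.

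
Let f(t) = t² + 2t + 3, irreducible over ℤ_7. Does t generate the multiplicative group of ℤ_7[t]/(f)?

Yes

|GF(7^2)^×| = 7^2 − 1 = 48. Prime factorization: 48 = 2^4·3.
f is primitive ⇔ t has order 48 in GF(7)[t]/(f), i.e. t^(48/q) ≠ 1 for each prime q | 48.
t^(24) mod f = 6.
t^(16) mod f = 2.
None equal 1, so t has full order 48; f is primitive.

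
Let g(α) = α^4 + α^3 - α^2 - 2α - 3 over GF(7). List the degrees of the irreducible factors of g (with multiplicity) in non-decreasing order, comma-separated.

4

Complete factorization: g(α) = (α^4 + α^3 - α^2 - 2α - 3).
Factor degrees with multiplicity: 4 = 4.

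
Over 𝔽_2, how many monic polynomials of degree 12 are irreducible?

335

The number of monic irreducibles of degree 12 over GF(2) is (1/12)·Σ_{d∣12} μ(12/d) 2^d.
Divisors of 12: 1, 2, 3, 4, 6, 12; μ(12/d) for each: 0, 1, 0, -1, -1, 1.
Σ = 2^2 − 2^4 − 2^6 + 2^12 = 4020.
N = 4020/12 = 335.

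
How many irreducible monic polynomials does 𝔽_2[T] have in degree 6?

x^(2^6) − x is the product of all monic irreducibles of degree dividing 6; Möbius inversion gives N = (1/6) Σ μ(6/d)·2^d.
Divisors of 6: 1, 2, 3, 6; μ(6/d) for each: 1, -1, -1, 1.
Σ = 2^1 − 2^2 − 2^3 + 2^6 = 54.
N = 54/6 = 9.

9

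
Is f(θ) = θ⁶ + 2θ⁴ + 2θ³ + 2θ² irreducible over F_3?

Check for roots in F_3: f(0) = 0 → root; f(1) = 1; f(2) = 0 → root.
f(0) = 0, so (θ) divides f(θ); f is reducible.

No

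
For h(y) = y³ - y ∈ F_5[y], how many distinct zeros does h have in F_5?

Evaluate at each of the 5 elements of F_5:
h(0) = 0 → root; h(1) = 0 → root; h(2) = 1; h(3) = 4; h(4) = 0 → root.
Roots: {0, 1, 4}.

3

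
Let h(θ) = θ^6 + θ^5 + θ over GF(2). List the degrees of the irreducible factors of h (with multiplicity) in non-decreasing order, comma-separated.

Roots in GF(2): h(0) = 0 → root; h(1) = 1.
Linear factors from roots: (θ).
Complete factorization: h(θ) = (θ)·(θ^2 + θ + 1)·(θ^3 + θ + 1).
Factor degrees with multiplicity: 1 + 2 + 3 = 6.

1, 2, 3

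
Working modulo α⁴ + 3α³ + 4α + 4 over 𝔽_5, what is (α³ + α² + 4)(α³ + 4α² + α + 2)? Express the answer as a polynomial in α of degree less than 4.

α^3 + α^2 + 2

Multiply in 𝔽_5[α]: (α³ + α² + 4)·(α³ + 4α² + α + 2) = α⁶ + 2α³ + 3α² + 4α + 3.
Reduce using α⁴ ≡ 2α³ + α + 1 (mod α⁴ + 3α³ + 4α + 4).
Reduced: α³ + α² + 2.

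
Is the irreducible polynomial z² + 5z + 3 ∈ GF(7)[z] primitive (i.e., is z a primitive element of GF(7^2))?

Yes

Write f(z) = z² + 5z + 3.
|GF(7^2)^×| = 7^2 − 1 = 48. Prime factorization: 48 = 2^4·3.
f is primitive ⇔ z has order 48 in GF(7)[z]/(f), i.e. z^(48/q) ≠ 1 for each prime q | 48.
z^(24) mod f = 6.
z^(16) mod f = 2.
None equal 1, so z has full order 48; f is primitive.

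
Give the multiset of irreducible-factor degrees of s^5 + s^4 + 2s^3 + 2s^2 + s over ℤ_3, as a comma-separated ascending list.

1, 2, 2

Write f(s) = s^5 + s^4 + 2s^3 + 2s^2 + s.
Roots in ℤ_3: f(0) = 0 → root; f(1) = 1; f(2) = 2.
Linear factors from roots: (s).
Complete factorization: f(s) = (s)·(s^2 + 2s + 2)^2.
Factor degrees with multiplicity: 1 + 2 + 2 = 5.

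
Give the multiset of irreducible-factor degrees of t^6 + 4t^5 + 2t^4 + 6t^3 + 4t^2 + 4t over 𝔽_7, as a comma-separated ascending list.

1, 1, 1, 3

Write h(t) = t^6 + 4t^5 + 2t^4 + 6t^3 + 4t^2 + 4t.
Linear factors from roots: (t), (t + 6), (t + 1).
Complete factorization: h(t) = (t)·(t + 1)·(t + 6)·(t^3 + 4t^2 + 3t + 3).
Factor degrees with multiplicity: 1 + 1 + 1 + 3 = 6.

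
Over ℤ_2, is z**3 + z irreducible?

Write m(z) = z**3 + z.
Check for roots in ℤ_2: m(0) = 0 → root; m(1) = 0 → root.
m(0) = 0, so (z) divides m(z); m is reducible.

No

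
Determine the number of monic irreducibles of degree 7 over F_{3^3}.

x^(27^7) − x is the product of all monic irreducibles of degree dividing 7; Möbius inversion gives N = (1/7) Σ μ(7/d)·27^d.
Divisors of 7: 1, 7; μ(7/d) for each: -1, 1.
Σ = − 27^1 + 27^7 = 10460353176.
N = 10460353176/7 = 1494336168.

1494336168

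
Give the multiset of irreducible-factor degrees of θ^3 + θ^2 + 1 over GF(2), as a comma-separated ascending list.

Write g(θ) = θ^3 + θ^2 + 1.
Roots in GF(2): g(0) = 1; g(1) = 1.
Complete factorization: g(θ) = (θ^3 + θ^2 + 1).
Factor degrees with multiplicity: 3 = 3.

3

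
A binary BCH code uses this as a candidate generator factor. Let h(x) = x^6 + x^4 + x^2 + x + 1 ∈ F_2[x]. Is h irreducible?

Check for roots in F_2: h(0) = 1; h(1) = 1.
No roots, so no linear factors.
Monic irreducibles of degree 2 over GF(2): x^2 + x + 1.
None of them divide h (all give nonzero remainder).
Monic irreducibles of degree 3 over GF(2): x^3 + x + 1, x^3 + x^2 + 1.
None of them divide h (all give nonzero remainder).
No irreducible factor of degree ≤ 3 exists, so h is irreducible over GF(2).

Yes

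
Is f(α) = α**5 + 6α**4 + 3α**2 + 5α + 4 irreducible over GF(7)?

No

Check for roots in GF(7): f(0) = 4; f(1) = 5; f(2) = 0 → root; f(3) = 5; f(4) = 0 → root; f(5) = 0 → root; f(6) = 0 → root.
f(2) = 0, so (α − 2) divides f(α); f is reducible.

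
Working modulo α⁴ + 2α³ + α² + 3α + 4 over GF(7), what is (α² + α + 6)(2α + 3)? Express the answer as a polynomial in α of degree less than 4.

Multiply in GF(7)[α]: (α² + α + 6)·(2α + 3) = 2α³ + 5α² + α + 4.
Reduced: 2α³ + 5α² + α + 4.

2α^3 + 5α^2 + α + 4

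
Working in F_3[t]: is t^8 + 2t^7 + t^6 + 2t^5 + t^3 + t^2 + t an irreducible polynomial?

No

Write h(t) = t^8 + 2t^7 + t^6 + 2t^5 + t^3 + t^2 + t.
Check for roots in F_3: h(0) = 0 → root; h(1) = 0 → root; h(2) = 0 → root.
h(0) = 0, so (t) divides h(t); h is reducible.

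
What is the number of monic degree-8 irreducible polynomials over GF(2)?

30

x^(2^8) − x is the product of all monic irreducibles of degree dividing 8; Möbius inversion gives N = (1/8) Σ μ(8/d)·2^d.
Divisors of 8: 1, 2, 4, 8; μ(8/d) for each: 0, 0, -1, 1.
Σ = − 2^4 + 2^8 = 240.
N = 240/8 = 30.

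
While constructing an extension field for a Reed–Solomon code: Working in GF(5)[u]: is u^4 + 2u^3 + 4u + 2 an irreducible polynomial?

Write P(u) = u^4 + 2u^3 + 4u + 2.
Check for roots in GF(5): P(0) = 2; P(1) = 4; P(2) = 2; P(3) = 4; P(4) = 2.
No roots, so no linear factors.
Degree-2 irreducible divisors: test the 10 monic irreducibles of degree 2 over GF(5).
None of them divide P (all give nonzero remainder).
No irreducible factor of degree ≤ 2 exists, so P is irreducible over GF(5).

Yes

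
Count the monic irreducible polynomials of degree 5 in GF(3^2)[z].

x^(9^5) − x is the product of all monic irreducibles of degree dividing 5; Möbius inversion gives N = (1/5) Σ μ(5/d)·9^d.
Divisors of 5: 1, 5; μ(5/d) for each: -1, 1.
Σ = − 9^1 + 9^5 = 59040.
N = 59040/5 = 11808.

11808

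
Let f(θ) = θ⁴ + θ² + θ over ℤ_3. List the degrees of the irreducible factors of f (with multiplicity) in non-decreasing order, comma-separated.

Roots in ℤ_3: f(0) = 0 → root; f(1) = 0 → root; f(2) = 1.
Linear factors from roots: (θ), (θ - 1).
Complete factorization: f(θ) = (θ)·(θ - 1)·(θ² + θ - 1).
Factor degrees with multiplicity: 1 + 1 + 2 = 4.

1, 1, 2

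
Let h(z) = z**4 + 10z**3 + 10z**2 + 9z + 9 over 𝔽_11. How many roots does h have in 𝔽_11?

1

Evaluate at each of the 11 elements of 𝔽_11:
h(0) = 9; h(1) = 6; h(2) = 9; h(3) = 4; h(4) = 1; h(5) = 1; h(6) = 7; h(7) = 2; h(8) = 4; h(9) = 0 → root; h(10) = 1.
Roots: {9}.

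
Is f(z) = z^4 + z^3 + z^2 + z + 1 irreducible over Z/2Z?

Check for roots in Z/2Z: f(0) = 1; f(1) = 1.
No roots, so no linear factors.
Monic irreducibles of degree 2 over GF(2): z^2 + z + 1.
None of them divide f (all give nonzero remainder).
No irreducible factor of degree ≤ 2 exists, so f is irreducible over GF(2).

Yes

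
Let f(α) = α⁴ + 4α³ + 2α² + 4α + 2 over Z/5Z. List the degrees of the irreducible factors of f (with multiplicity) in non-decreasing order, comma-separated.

Roots in Z/5Z: f(0) = 2; f(1) = 3; f(2) = 1; f(3) = 1; f(4) = 2.
Complete factorization: f(α) = (α⁴ + 4α³ + 2α² + 4α + 2).
Factor degrees with multiplicity: 4 = 4.

4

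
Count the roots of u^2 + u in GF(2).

2

Write P(u) = u^2 + u.
Evaluate at each of the 2 elements of GF(2):
P(0) = 0 → root; P(1) = 0 → root.
Roots: {0, 1}.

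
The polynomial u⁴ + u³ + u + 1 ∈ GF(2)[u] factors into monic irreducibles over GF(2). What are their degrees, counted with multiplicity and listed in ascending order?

Write g(u) = u⁴ + u³ + u + 1.
Roots in GF(2): g(0) = 1; g(1) = 0 → root.
Linear factors from roots: (u + 1).
Complete factorization: g(u) = (u + 1)^2·(u² + u + 1).
Factor degrees with multiplicity: 1 + 1 + 2 = 4.

1, 1, 2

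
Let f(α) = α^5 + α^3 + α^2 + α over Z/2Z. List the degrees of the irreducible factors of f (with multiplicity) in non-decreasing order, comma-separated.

1, 1, 3

Roots in Z/2Z: f(0) = 0 → root; f(1) = 0 → root.
Linear factors from roots: (α), (α + 1).
Complete factorization: f(α) = (α)·(α + 1)·(α^3 + α^2 + 1).
Factor degrees with multiplicity: 1 + 1 + 3 = 5.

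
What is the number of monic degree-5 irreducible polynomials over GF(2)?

x^(2^5) − x is the product of all monic irreducibles of degree dividing 5; Möbius inversion gives N = (1/5) Σ μ(5/d)·2^d.
Divisors of 5: 1, 5; μ(5/d) for each: -1, 1.
Σ = − 2^1 + 2^5 = 30.
N = 30/5 = 6.

6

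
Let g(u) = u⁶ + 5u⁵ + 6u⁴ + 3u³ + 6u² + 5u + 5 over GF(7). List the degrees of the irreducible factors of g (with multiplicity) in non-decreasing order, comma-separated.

Complete factorization: g(u) = (u⁶ + 5u⁵ + 6u⁴ + 3u³ + 6u² + 5u + 5).
Factor degrees with multiplicity: 6 = 6.

6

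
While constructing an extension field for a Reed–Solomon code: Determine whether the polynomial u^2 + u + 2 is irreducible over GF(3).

Write f(u) = u^2 + u + 2.
Check for roots in GF(3): f(0) = 2; f(1) = 1; f(2) = 2.
No roots. A degree-2 polynomial over a field with no linear factor is irreducible.

Yes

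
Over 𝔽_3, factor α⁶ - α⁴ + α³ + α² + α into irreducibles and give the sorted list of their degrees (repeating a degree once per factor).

1, 1, 2, 2

Write g(α) = α⁶ - α⁴ + α³ + α² + α.
Roots in 𝔽_3: g(0) = 0 → root; g(1) = 0 → root; g(2) = 2.
Linear factors from roots: (α), (α - 1).
Complete factorization: g(α) = (α)·(α - 1)·(α² + 1)·(α² + α - 1).
Factor degrees with multiplicity: 1 + 1 + 2 + 2 = 6.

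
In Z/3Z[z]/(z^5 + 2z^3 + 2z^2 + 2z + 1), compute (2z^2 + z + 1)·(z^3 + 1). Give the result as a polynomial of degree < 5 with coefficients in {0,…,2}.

Multiply in Z/3Z[z]: (2z^2 + z + 1)·(z^3 + 1) = 2z^5 + z^4 + z^3 + 2z^2 + z + 1.
Reduce using z^5 ≡ z^3 + z^2 + z + 2 (mod z^5 + 2z^3 + 2z^2 + 2z + 1).
Reduced: z^4 + z^2 + 2.

z^4 + z^2 + 2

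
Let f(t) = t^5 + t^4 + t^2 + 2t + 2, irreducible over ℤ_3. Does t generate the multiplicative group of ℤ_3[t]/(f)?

No

|GF(3^5)^×| = 3^5 − 1 = 242. Prime factorization: 242 = 2·11^2.
f is primitive ⇔ t has order 242 in GF(3)[t]/(f), i.e. t^(242/q) ≠ 1 for each prime q | 242.
t^(121) mod f = 1
t^(22) mod f = t^4 + 2t^3 + 2.
Since t^(121) = 1, the order of t divides 121 < 242; not primitive.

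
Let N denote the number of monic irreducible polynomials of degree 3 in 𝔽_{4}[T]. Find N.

By the necklace-counting formula, N_4(3) = (1/3) Σ_{d|3} μ(3/d)·4^d.
Divisors of 3: 1, 3; μ(3/d) for each: -1, 1.
Σ = − 4^1 + 4^3 = 60.
N = 60/3 = 20.

20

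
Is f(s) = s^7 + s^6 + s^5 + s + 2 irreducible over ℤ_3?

No

Check for roots in ℤ_3: f(0) = 2; f(1) = 0 → root; f(2) = 0 → root.
f(1) = 0, so (s − 1) divides f(s); f is reducible.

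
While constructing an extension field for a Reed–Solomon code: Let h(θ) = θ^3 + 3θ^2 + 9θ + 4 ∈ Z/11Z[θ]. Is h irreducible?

Yes

Check each element of Z/11Z for a root: h(0)=4, h(1)=6, h(2)=9, h(3)=8, h(4)=9, h(5)=7, h(6)=8, h(7)=7, h(8)=10, h(9)=1, h(10)=8.
No roots. A degree-3 polynomial over a field with no linear factor is irreducible.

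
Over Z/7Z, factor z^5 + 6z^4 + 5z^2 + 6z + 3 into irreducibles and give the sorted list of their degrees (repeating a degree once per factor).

1, 1, 1, 2

Write h(z) = z^5 + 6z^4 + 5z^2 + 6z + 3.
Linear factors from roots: (z + 6), (z + 3), (z + 1).
Complete factorization: h(z) = (z + 1)·(z + 3)·(z + 6)·(z^2 + 3z + 6).
Factor degrees with multiplicity: 1 + 1 + 1 + 2 = 5.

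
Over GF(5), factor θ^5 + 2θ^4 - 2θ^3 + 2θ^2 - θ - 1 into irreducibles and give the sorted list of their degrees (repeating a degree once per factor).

1, 1, 3

Write g(θ) = θ^5 + 2θ^4 - 2θ^3 + 2θ^2 - θ - 1.
Roots in GF(5): g(0) = 4; g(1) = 1; g(2) = 3; g(3) = 0 → root; g(4) = 0 → root.
Linear factors from roots: (θ + 2), (θ + 1).
Complete factorization: g(θ) = (θ + 1)·(θ + 2)·(θ^3 - θ^2 - θ + 2).
Factor degrees with multiplicity: 1 + 1 + 3 = 5.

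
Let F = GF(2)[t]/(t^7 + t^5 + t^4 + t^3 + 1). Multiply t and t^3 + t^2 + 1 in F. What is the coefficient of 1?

Multiply in GF(2)[t]: (t)·(t^3 + t^2 + 1) = t^4 + t^3 + t.
Reduced: t^4 + t^3 + t.

0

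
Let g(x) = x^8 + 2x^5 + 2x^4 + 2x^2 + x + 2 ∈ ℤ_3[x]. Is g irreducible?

Check for roots in ℤ_3: g(0) = 2; g(1) = 1; g(2) = 1.
No roots, so no linear factors.
Monic irreducibles of degree 2 over GF(3): x^2 + 1, x^2 + x + 2, x^2 + 2x + 2.
x^2 + 1 divides g: g(x) = (x^2 + 1)·(x^6 + 2x^4 + 2x^3 + x + 2).

No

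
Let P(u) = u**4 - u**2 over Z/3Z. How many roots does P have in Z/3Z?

3

Evaluate at each of the 3 elements of Z/3Z:
P(0) = 0 → root; P(1) = 0 → root; P(2) = 0 → root.
Roots: {0, 1, 2}.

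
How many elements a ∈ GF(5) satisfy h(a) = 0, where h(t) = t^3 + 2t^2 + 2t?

3

Evaluate at each of the 5 elements of GF(5):
h(0) = 0 → root; h(1) = 0 → root; h(2) = 0 → root; h(3) = 1; h(4) = 4.
Roots: {0, 1, 2}.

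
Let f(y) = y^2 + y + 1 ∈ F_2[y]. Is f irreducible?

Check for roots in F_2: f(0) = 1; f(1) = 1.
No roots. A degree-2 polynomial over a field with no linear factor is irreducible.

Yes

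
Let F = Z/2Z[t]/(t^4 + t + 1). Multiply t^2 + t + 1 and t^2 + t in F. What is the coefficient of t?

0

Multiply in Z/2Z[t]: (t^2 + t + 1)·(t^2 + t) = t^4 + t.
Reduce using t^4 ≡ t + 1 (mod t^4 + t + 1).
Reduced: 1.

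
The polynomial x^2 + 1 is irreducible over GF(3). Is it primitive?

Write f(x) = x^2 + 1.
|GF(3^2)^×| = 3^2 − 1 = 8. Prime factorization: 8 = 2^3.
f is primitive ⇔ x has order 8 in GF(3)[x]/(f), i.e. x^(8/q) ≠ 1 for each prime q | 8.
x^(4) mod f = 1
Since x^(4) = 1, the order of x divides 4 < 8; not primitive.

No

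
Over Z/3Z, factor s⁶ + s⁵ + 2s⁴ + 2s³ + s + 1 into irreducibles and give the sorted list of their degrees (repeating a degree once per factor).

1, 2, 3

Write f(s) = s⁶ + s⁵ + 2s⁴ + 2s³ + s + 1.
Roots in Z/3Z: f(0) = 1; f(1) = 2; f(2) = 0 → root.
Linear factors from roots: (s + 1).
Complete factorization: f(s) = (s + 1)·(s² + 2s + 2)·(s³ + s² + s + 2).
Factor degrees with multiplicity: 1 + 2 + 3 = 6.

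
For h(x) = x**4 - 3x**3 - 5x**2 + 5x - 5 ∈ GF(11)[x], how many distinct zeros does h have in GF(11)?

Evaluate at each of the 11 elements of GF(11):
h(0) = 6; h(1) = 4; h(2) = 10; h(3) = 9; h(4) = 10; h(5) = 2; h(6) = 9; h(7) = 2; h(8) = 9; h(9) = 5; h(10) = 0 → root.
Roots: {10}.

1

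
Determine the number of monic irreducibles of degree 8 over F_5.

48750

Gauss's count: N_{5}(8) = (1/8) Σ_{d|8} μ(8/d)·5^d.
Divisors of 8: 1, 2, 4, 8; μ(8/d) for each: 0, 0, -1, 1.
Σ = − 5^4 + 5^8 = 390000.
N = 390000/8 = 48750.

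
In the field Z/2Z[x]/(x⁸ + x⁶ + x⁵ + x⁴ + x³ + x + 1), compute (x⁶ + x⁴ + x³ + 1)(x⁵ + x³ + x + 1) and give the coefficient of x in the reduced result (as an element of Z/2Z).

0

Multiply in Z/2Z[x]: (x⁶ + x⁴ + x³ + 1)·(x⁵ + x³ + x + 1) = x¹¹ + x⁸ + x + 1.
Reduce using x⁸ ≡ x⁶ + x⁵ + x⁴ + x³ + x + 1 (mod x⁸ + x⁶ + x⁵ + x⁴ + x³ + x + 1).
Reduced: x⁵ + x³ + x² + 1.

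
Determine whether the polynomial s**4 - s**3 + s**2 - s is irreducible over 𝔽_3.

Write P(s) = s**4 - s**3 + s**2 - s.
Check for roots in 𝔽_3: P(0) = 0 → root; P(1) = 0 → root; P(2) = 1.
P(0) = 0, so (s) divides P(s); P is reducible.

No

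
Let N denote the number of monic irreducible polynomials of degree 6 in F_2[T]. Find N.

9

Gauss's count: N_{2}(6) = (1/6) Σ_{d|6} μ(6/d)·2^d.
Divisors of 6: 1, 2, 3, 6; μ(6/d) for each: 1, -1, -1, 1.
Σ = 2^1 − 2^2 − 2^3 + 2^6 = 54.
N = 54/6 = 9.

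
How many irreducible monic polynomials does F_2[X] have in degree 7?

By the necklace-counting formula, N_2(7) = (1/7) Σ_{d|7} μ(7/d)·2^d.
Divisors of 7: 1, 7; μ(7/d) for each: -1, 1.
Σ = − 2^1 + 2^7 = 126.
N = 126/7 = 18.

18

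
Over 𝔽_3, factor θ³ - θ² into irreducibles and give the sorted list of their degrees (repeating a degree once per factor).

1, 1, 1

Write h(θ) = θ³ - θ².
Roots in 𝔽_3: h(0) = 0 → root; h(1) = 0 → root; h(2) = 1.
Linear factors from roots: (θ), (θ - 1).
Complete factorization: h(θ) = (θ - 1)·(θ)^2.
Factor degrees with multiplicity: 1 + 1 + 1 = 3.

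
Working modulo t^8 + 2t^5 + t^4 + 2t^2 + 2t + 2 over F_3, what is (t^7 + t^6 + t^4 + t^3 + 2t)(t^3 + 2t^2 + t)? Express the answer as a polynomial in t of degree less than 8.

Multiply in F_3[t]: (t^7 + t^6 + t^4 + t^3 + 2t)·(t^3 + 2t^2 + t) = t^10 + 2t^7 + t^3 + 2t^2.
Reduce using t^8 ≡ t^5 + 2t^4 + t^2 + t + 1 (mod t^8 + 2t^5 + t^4 + 2t^2 + 2t + 2).
Reduced: 2t^6 + t^4 + 2t^3.

2t^6 + t^4 + 2t^3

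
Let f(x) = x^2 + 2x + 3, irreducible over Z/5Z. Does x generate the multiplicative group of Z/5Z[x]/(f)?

Yes

|GF(5^2)^×| = 5^2 − 1 = 24. Prime factorization: 24 = 2^3·3.
f is primitive ⇔ x has order 24 in GF(5)[x]/(f), i.e. x^(24/q) ≠ 1 for each prime q | 24.
x^(12) mod f = 4.
x^(8) mod f = 4x + 1.
None equal 1, so x has full order 24; f is primitive.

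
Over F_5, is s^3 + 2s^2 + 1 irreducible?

Write f(s) = s^3 + 2s^2 + 1.
Check for roots in F_5: f(0) = 1; f(1) = 4; f(2) = 2; f(3) = 1; f(4) = 2.
No roots. A degree-3 polynomial over a field with no linear factor is irreducible.

Yes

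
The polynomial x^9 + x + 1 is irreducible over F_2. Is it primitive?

No

Write f(x) = x^9 + x + 1.
|GF(2^9)^×| = 2^9 − 1 = 511. Prime factorization: 511 = 7·73.
f is primitive ⇔ x has order 511 in GF(2)[x]/(f), i.e. x^(511/q) ≠ 1 for each prime q | 511.
x^(73) mod f = 1
x^(7) mod f = x^7.
Since x^(73) = 1, the order of x divides 73 < 511; not primitive.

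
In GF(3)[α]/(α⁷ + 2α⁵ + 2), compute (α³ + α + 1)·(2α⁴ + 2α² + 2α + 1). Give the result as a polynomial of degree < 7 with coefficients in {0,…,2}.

α^4 + α^2

Multiply in GF(3)[α]: (α³ + α + 1)·(2α⁴ + 2α² + 2α + 1) = 2α⁷ + α⁵ + α⁴ + α² + 1.
Reduce using α⁷ ≡ α⁵ + 1 (mod α⁷ + 2α⁵ + 2).
Reduced: α⁴ + α².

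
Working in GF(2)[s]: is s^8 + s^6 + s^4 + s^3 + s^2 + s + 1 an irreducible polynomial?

Write h(s) = s^8 + s^6 + s^4 + s^3 + s^2 + s + 1.
Check for roots in GF(2): h(0) = 1; h(1) = 1.
No roots, so no linear factors.
Monic irreducibles of degree 2 over GF(2): s^2 + s + 1.
None of them divide h (all give nonzero remainder).
Monic irreducibles of degree 3 over GF(2): s^3 + s + 1, s^3 + s^2 + 1.
None of them divide h (all give nonzero remainder).
Monic irreducibles of degree 4 over GF(2): s^4 + s + 1, s^4 + s^3 + 1, s^4 + s^3 + s^2 + s + 1.
None of them divide h (all give nonzero remainder).
No irreducible factor of degree ≤ 4 exists, so h is irreducible over GF(2).

Yes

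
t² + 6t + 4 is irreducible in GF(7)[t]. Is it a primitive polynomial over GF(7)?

No

Write f(t) = t² + 6t + 4.
|GF(7^2)^×| = 7^2 − 1 = 48. Prime factorization: 48 = 2^4·3.
f is primitive ⇔ t has order 48 in GF(7)[t]/(f), i.e. t^(48/q) ≠ 1 for each prime q | 48.
t^(24) mod f = 1
t^(16) mod f = 2.
Since t^(24) = 1, the order of t divides 24 < 48; not primitive.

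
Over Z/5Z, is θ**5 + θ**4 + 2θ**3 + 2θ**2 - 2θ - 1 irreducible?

Write h(θ) = θ**5 + θ**4 + 2θ**3 + 2θ**2 - 2θ - 1.
Check for roots in Z/5Z: h(0) = 4; h(1) = 3; h(2) = 2; h(3) = 4; h(4) = 1.
No roots, so no linear factors.
Degree-2 irreducible divisors: test the 10 monic irreducibles of degree 2 over GF(5).
None of them divide h (all give nonzero remainder).
No irreducible factor of degree ≤ 2 exists, so h is irreducible over GF(5).

Yes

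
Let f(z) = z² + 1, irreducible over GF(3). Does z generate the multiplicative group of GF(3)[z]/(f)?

No

|GF(3^2)^×| = 3^2 − 1 = 8. Prime factorization: 8 = 2^3.
f is primitive ⇔ z has order 8 in GF(3)[z]/(f), i.e. z^(8/q) ≠ 1 for each prime q | 8.
z^(4) mod f = 1
Since z^(4) = 1, the order of z divides 4 < 8; not primitive.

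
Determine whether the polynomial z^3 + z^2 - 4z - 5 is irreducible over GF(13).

Yes

Write P(z) = z^3 + z^2 - 4z - 5.
Check each element of GF(13) for a root: P(0)=8, P(1)=6, P(2)=12, P(3)=6, P(4)=7, P(5)=8, P(6)=2, P(7)=8, P(8)=6, P(9)=2, P(10)=2, P(11)=12, P(12)=12.
No roots. A degree-3 polynomial over a field with no linear factor is irreducible.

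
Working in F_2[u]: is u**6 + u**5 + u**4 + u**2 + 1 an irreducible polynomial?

Yes

Write g(u) = u**6 + u**5 + u**4 + u**2 + 1.
Check for roots in F_2: g(0) = 1; g(1) = 1.
No roots, so no linear factors.
Monic irreducibles of degree 2 over GF(2): u**2 + u + 1.
None of them divide g (all give nonzero remainder).
Monic irreducibles of degree 3 over GF(2): u**3 + u + 1, u**3 + u**2 + 1.
None of them divide g (all give nonzero remainder).
No irreducible factor of degree ≤ 3 exists, so g is irreducible over GF(2).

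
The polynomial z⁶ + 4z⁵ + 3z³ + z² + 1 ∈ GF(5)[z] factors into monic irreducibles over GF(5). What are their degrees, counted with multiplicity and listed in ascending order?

Write g(z) = z⁶ + 4z⁵ + 3z³ + z² + 1.
Roots in GF(5): g(0) = 1; g(1) = 0 → root; g(2) = 1; g(3) = 2; g(4) = 1.
Linear factors from roots: (z + 4).
Complete factorization: g(z) = (z + 4)·(z² + z + 1)·(z³ + 4z² + 4).
Factor degrees with multiplicity: 1 + 2 + 3 = 6.

1, 2, 3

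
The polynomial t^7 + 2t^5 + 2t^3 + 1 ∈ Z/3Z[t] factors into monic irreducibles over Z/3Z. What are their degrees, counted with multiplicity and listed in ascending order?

Write f(t) = t^7 + 2t^5 + 2t^3 + 1.
Roots in Z/3Z: f(0) = 1; f(1) = 0 → root; f(2) = 2.
Linear factors from roots: (t + 2).
Complete factorization: f(t) = (t + 2)·(t^2 + t + 2)·(t^4 + t^2 + 2t + 1).
Factor degrees with multiplicity: 1 + 2 + 4 = 7.

1, 2, 4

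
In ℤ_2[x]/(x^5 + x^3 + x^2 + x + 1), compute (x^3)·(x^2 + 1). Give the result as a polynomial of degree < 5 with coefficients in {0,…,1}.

Multiply in ℤ_2[x]: (x^3)·(x^2 + 1) = x^5 + x^3.
Reduce using x^5 ≡ x^3 + x^2 + x + 1 (mod x^5 + x^3 + x^2 + x + 1).
Reduced: x^2 + x + 1.

x^2 + x + 1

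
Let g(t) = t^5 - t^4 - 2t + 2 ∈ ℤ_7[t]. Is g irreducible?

Check for roots in ℤ_7: g(0) = 2; g(1) = 0 → root; g(2) = 0 → root; g(3) = 4; g(4) = 6; g(5) = 0 → root; g(6) = 2.
g(1) = 0, so (t − 1) divides g(t); g is reducible.

No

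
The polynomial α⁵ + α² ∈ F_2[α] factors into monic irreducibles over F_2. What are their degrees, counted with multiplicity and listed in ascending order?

Write g(α) = α⁵ + α².
Roots in F_2: g(0) = 0 → root; g(1) = 0 → root.
Linear factors from roots: (α), (α + 1).
Complete factorization: g(α) = (α + 1)·(α)^2·(α² + α + 1).
Factor degrees with multiplicity: 1 + 1 + 1 + 2 = 5.

1, 1, 1, 2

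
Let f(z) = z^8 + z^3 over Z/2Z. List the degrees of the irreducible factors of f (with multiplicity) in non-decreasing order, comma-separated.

1, 1, 1, 1, 4

Roots in Z/2Z: f(0) = 0 → root; f(1) = 0 → root.
Linear factors from roots: (z), (z + 1).
Complete factorization: f(z) = (z + 1)·(z)^3·(z^4 + z^3 + z^2 + z + 1).
Factor degrees with multiplicity: 1 + 1 + 1 + 1 + 4 = 8.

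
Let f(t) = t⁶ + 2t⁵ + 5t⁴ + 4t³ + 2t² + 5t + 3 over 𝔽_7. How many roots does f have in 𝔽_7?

4

Evaluate at each of the 7 elements of 𝔽_7:
f(0) = 3; f(1) = 1; f(2) = 2; f(3) = 0 → root; f(4) = 0 → root; f(5) = 0 → root; f(6) = 0 → root.
Roots: {3, 4, 5, 6}.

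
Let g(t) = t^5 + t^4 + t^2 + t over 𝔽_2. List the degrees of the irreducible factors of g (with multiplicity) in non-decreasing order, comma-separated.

1, 1, 1, 2

Roots in 𝔽_2: g(0) = 0 → root; g(1) = 0 → root.
Linear factors from roots: (t), (t + 1).
Complete factorization: g(t) = (t)·(t + 1)^2·(t^2 + t + 1).
Factor degrees with multiplicity: 1 + 1 + 1 + 2 = 5.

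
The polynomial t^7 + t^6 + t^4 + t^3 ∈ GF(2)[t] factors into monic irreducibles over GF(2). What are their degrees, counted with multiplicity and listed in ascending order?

Write g(t) = t^7 + t^6 + t^4 + t^3.
Roots in GF(2): g(0) = 0 → root; g(1) = 0 → root.
Linear factors from roots: (t), (t + 1).
Complete factorization: g(t) = (t + 1)^2·(t)^3·(t^2 + t + 1).
Factor degrees with multiplicity: 1 + 1 + 1 + 1 + 1 + 2 = 7.

1, 1, 1, 1, 1, 2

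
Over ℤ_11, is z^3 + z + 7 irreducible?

Write h(z) = z^3 + z + 7.
Check each element of ℤ_11 for a root: h(0)=7, h(1)=9, h(2)=6, h(3)=4, h(4)=9, h(5)=5, h(6)=9, h(7)=5, h(8)=10, h(9)=8, h(10)=5.
No roots. A degree-3 polynomial over a field with no linear factor is irreducible.

Yes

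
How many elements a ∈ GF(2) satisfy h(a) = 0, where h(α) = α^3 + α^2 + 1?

0

Evaluate at each of the 2 elements of GF(2):
h(0) = 1; h(1) = 1.
No element is a root.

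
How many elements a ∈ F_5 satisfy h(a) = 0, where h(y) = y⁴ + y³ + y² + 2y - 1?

Evaluate at each of the 5 elements of F_5:
h(0) = 4; h(1) = 4; h(2) = 1; h(3) = 2; h(4) = 3.
No element is a root.

0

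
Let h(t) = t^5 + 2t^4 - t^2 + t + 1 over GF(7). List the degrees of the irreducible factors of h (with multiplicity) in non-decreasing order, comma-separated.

Linear factors from roots: (t - 2), (t + 1).
Complete factorization: h(t) = (t - 2)·(t + 1)^2·(t^2 + 2t + 3).
Factor degrees with multiplicity: 1 + 1 + 1 + 2 = 5.

1, 1, 1, 2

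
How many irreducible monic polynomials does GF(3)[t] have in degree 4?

18

By the necklace-counting formula, N_3(4) = (1/4) Σ_{d|4} μ(4/d)·3^d.
Divisors of 4: 1, 2, 4; μ(4/d) for each: 0, -1, 1.
Σ = − 3^2 + 3^4 = 72.
N = 72/4 = 18.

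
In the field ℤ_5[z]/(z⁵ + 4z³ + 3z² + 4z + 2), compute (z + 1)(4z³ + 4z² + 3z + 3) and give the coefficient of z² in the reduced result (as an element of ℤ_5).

Multiply in ℤ_5[z]: (z + 1)·(4z³ + 4z² + 3z + 3) = 4z⁴ + 3z³ + 2z² + z + 3.
Reduced: 4z⁴ + 3z³ + 2z² + z + 3.

2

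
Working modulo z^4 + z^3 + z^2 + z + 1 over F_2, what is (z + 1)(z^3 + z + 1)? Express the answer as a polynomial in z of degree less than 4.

Multiply in F_2[z]: (z + 1)·(z^3 + z + 1) = z^4 + z^3 + z^2 + 1.
Reduce using z^4 ≡ z^3 + z^2 + z + 1 (mod z^4 + z^3 + z^2 + z + 1).
Reduced: z.

z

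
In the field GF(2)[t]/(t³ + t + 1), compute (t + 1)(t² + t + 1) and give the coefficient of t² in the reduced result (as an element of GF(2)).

0

Multiply in GF(2)[t]: (t + 1)·(t² + t + 1) = t³ + 1.
Reduce using t³ ≡ t + 1 (mod t³ + t + 1).
Reduced: t.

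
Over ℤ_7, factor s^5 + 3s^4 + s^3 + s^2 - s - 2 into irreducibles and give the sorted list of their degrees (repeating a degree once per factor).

Write f(s) = s^5 + 3s^4 + s^3 + s^2 - s - 2.
Complete factorization: f(s) = (s^5 + 3s^4 + s^3 + s^2 - s - 2).
Factor degrees with multiplicity: 5 = 5.

5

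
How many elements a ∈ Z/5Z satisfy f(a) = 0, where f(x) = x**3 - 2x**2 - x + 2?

Evaluate at each of the 5 elements of Z/5Z:
f(0) = 2; f(1) = 0 → root; f(2) = 0 → root; f(3) = 3; f(4) = 0 → root.
Roots: {1, 2, 4}.

3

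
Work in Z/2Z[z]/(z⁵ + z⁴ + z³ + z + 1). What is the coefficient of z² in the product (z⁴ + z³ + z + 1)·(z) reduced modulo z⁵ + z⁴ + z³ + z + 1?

1

Multiply in Z/2Z[z]: (z⁴ + z³ + z + 1)·(z) = z⁵ + z⁴ + z² + z.
Reduce using z⁵ ≡ z⁴ + z³ + z + 1 (mod z⁵ + z⁴ + z³ + z + 1).
Reduced: z³ + z² + 1.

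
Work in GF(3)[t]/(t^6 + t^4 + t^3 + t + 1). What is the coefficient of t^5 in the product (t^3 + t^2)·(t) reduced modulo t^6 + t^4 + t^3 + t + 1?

Multiply in GF(3)[t]: (t^3 + t^2)·(t) = t^4 + t^3.
Reduced: t^4 + t^3.

0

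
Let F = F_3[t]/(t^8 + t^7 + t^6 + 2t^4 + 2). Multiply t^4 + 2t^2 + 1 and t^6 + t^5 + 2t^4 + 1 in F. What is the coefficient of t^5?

Multiply in F_3[t]: (t^4 + 2t^2 + 1)·(t^6 + t^5 + 2t^4 + 1) = t^10 + t^9 + t^8 + 2t^7 + 2t^6 + t^5 + 2t^2 + 1.
Reduce using t^8 ≡ 2t^7 + 2t^6 + t^4 + 1 (mod t^8 + t^7 + t^6 + 2t^4 + 2).
Reduced: 2t^7 + t^5 + 1.

1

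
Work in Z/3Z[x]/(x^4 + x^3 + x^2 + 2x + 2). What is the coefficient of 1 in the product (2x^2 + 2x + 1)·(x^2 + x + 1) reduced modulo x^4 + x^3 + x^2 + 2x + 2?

Multiply in Z/3Z[x]: (2x^2 + 2x + 1)·(x^2 + x + 1) = 2x^4 + x^3 + 2x^2 + 1.
Reduce using x^4 ≡ 2x^3 + 2x^2 + x + 1 (mod x^4 + x^3 + x^2 + 2x + 2).
Reduced: 2x^3 + 2x.

0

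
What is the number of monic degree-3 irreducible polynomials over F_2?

x^(2^3) − x is the product of all monic irreducibles of degree dividing 3; Möbius inversion gives N = (1/3) Σ μ(3/d)·2^d.
Divisors of 3: 1, 3; μ(3/d) for each: -1, 1.
Σ = − 2^1 + 2^3 = 6.
N = 6/3 = 2.

2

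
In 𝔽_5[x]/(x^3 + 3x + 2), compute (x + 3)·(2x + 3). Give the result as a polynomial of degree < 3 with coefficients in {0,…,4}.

Multiply in 𝔽_5[x]: (x + 3)·(2x + 3) = 2x^2 + 4x + 4.
Reduced: 2x^2 + 4x + 4.

2x^2 + 4x + 4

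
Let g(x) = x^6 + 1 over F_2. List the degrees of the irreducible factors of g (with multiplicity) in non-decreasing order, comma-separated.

1, 1, 2, 2

Roots in F_2: g(0) = 1; g(1) = 0 → root.
Linear factors from roots: (x + 1).
Complete factorization: g(x) = (x + 1)^2·(x^2 + x + 1)^2.
Factor degrees with multiplicity: 1 + 1 + 2 + 2 = 6.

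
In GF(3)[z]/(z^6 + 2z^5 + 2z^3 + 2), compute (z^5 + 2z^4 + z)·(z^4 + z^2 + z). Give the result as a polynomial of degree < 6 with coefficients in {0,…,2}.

Multiply in GF(3)[z]: (z^5 + 2z^4 + z)·(z^4 + z^2 + z) = z^9 + 2z^8 + z^7 + z^3 + z^2.
Reduce using z^6 ≡ z^5 + z^3 + 1 (mod z^6 + 2z^5 + 2z^3 + 2).
Reduced: 2z^5 + z^4 + z^3 + z^2 + z + 2.

2z^5 + z^4 + z^3 + z^2 + z + 2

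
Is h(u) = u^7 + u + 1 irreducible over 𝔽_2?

Check for roots in 𝔽_2: h(0) = 1; h(1) = 1.
No roots, so no linear factors.
Monic irreducibles of degree 2 over GF(2): u^2 + u + 1.
None of them divide h (all give nonzero remainder).
Monic irreducibles of degree 3 over GF(2): u^3 + u + 1, u^3 + u^2 + 1.
None of them divide h (all give nonzero remainder).
No irreducible factor of degree ≤ 3 exists, so h is irreducible over GF(2).

Yes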